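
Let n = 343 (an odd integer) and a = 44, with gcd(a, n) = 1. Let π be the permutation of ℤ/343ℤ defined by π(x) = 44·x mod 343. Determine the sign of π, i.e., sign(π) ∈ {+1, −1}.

+1

Start at x=190: 190 → 128 → 144 → 162 → 268 → 130 → 232 → … (one orbit).
The orbit structure of x ↦ 44x mod 343: 7 orbits of sizes [147, 147, 21, 21, 3, 3, 1].
sign(π) = (−1)^{n − #cycles} = (−1)^{343−7} = (−1)^336 = +1.
Zolotarev: (44|343) = +1, matching the cycle-count sign.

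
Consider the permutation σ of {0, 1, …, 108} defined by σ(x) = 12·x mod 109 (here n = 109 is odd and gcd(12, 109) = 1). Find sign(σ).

Start at x=29: 29 → 21 → 34 → 81 → 100 → 1 → 12 → … (one orbit).
Decompose π into cycles: lengths [54, 54, 1] (3 cycles, including the fixed point 0).
sign(π) = (−1)^{n − #cycles} = (−1)^{109−3} = (−1)^106 = +1.

+1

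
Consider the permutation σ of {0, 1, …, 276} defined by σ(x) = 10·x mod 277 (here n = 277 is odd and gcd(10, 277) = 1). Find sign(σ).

Orbit of 27 under x↦10x: [27, 270, 207, 131, 202, 81, 256]… (length divides ord_277(10)).
Cycle lengths of π_10 on ℤ/277ℤ: [69, 69, 69, 69, 1]; 5 cycles in total.
n − c = 277 − 5 = 272; sign = (−1)^272 = +1.
Check: (10/277) = +1 by Zolotarev.

+1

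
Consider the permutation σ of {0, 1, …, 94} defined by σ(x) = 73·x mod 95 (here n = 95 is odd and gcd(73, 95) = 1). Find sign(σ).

-1

Trace 24: π^k(24) = [24, 42, 26, 93, 44, 77, 16] for k=0..6.
The orbit structure of x ↦ 73x mod 95: 6 orbits of sizes [36, 36, 9, 9, 4, 1].
With 6 cycles on 95 points, sign = (−1)^{95−6} = -1.
Via Zolotarev, sign(π_{73}) = (73|95) = -1.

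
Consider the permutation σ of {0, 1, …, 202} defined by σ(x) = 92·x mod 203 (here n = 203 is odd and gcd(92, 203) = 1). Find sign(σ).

+1

Trace 169: π^k(169) = [169, 120, 78, 71, 36, 64, 1] for k=0..6.
21 cycles of lengths [14, 14, 14, 14, 14, 14, 14, 14, 14, 14, 14, 14, 14, 14, 1, 1, 1, 1, 1, 1, 1].
With 21 cycles on 203 points, sign = (−1)^{203−21} = +1.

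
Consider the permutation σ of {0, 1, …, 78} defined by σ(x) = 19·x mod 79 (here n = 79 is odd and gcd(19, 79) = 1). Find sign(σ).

+1

Orbit of 51 under x↦19x: [51, 21, 4, 76, 22, 23, 42]… (length divides ord_79(19)).
Cycle type of π: 39×2 + 1; total 3 cycles.
sign(π) = (−1)^{n − #cycles} = (−1)^{79−3} = (−1)^76 = +1.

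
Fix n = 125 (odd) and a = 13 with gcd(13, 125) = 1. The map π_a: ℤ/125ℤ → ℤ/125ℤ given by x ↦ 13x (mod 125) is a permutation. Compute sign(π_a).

Trace 47: π^k(47) = [47, 111, 68, 9, 117, 21, 23] for k=0..6.
The orbit structure of x ↦ 13x mod 125: 4 orbits of sizes [100, 20, 4, 1].
With 4 cycles on 125 points, sign = (−1)^{125−4} = -1.

-1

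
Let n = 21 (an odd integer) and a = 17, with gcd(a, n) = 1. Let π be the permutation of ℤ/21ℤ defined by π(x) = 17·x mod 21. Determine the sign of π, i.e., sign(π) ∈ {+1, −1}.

Orbit of 20 under x↦17x: [20, 4, 5, 1, 17, 16]… (length divides ord_21(17)).
5 cycles of lengths [6, 6, 6, 2, 1].
With 5 cycles on 21 points, sign = (−1)^{21−5} = +1.
Zolotarev: (17|21) = +1, matching the cycle-count sign.

+1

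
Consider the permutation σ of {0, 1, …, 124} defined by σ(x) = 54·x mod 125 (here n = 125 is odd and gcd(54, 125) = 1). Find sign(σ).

+1

Orbit of 66 under x↦54x: [66, 64, 81, 124, 71, 84, 36]… (length divides ord_125(54)).
π_54 has 7 disjoint cycles with lengths [50, 50, 10, 10, 2, 2, 1] on {0,…,124}.
125 − 7 = 118 transpositions; sign(π) = (−1)^118 = +1.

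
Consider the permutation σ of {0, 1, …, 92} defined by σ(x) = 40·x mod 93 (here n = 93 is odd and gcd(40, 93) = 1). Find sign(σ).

+1

Start at x=4: 4 → 67 → 76 → 64 → 49 → 7 → 1 → … (one orbit).
9 cycles of lengths [15, 15, 15, 15, 15, 15, 1, 1, 1].
sign(π) = (−1)^{n − #cycles} = (−1)^{93−9} = (−1)^84 = +1.
Zolotarev: (40|93) = +1, matching the cycle-count sign.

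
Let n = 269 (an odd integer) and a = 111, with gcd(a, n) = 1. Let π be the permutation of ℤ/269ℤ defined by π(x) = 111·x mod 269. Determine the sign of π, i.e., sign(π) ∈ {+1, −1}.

Orbit of 215 under x↦111x: [215, 193, 172, 262, 30, 102, 24]… (length divides ord_269(111)).
Cycle type of π: 268 + 1; total 2 cycles.
n − c = 269 − 2 = 267; sign = (−1)^267 = -1.

-1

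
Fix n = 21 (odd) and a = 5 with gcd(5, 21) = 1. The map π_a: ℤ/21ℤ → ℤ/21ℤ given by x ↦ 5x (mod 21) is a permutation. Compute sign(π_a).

Trace 1: π^k(1) = [1, 5, 4, 20, 16, 17] for k=0..5.
The orbit structure of x ↦ 5x mod 21: 5 orbits of sizes [6, 6, 6, 2, 1].
With 5 cycles on 21 points, sign = (−1)^{21−5} = +1.
(5|21)_J = +1 (Zolotarev's lemma cross-check).

+1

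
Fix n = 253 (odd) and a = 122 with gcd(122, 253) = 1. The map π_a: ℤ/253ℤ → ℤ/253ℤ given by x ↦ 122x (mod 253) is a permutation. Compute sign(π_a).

-1

Trace 100: π^k(100) = [100, 56, 1, 122, 210, 67, 78] for k=0..6.
π_122 has 22 disjoint cycles with lengths [22, 22, 22, 22, 22, 22, 22, 22, 22, 22, 22, 1, 1, 1, 1, 1, 1, 1, 1, 1, 1, 1] on {0,…,252}.
sign(π) = (−1)^{n − #cycles} = (−1)^{253−22} = (−1)^231 = -1.
Zolotarev: (122|253) = -1, matching the cycle-count sign.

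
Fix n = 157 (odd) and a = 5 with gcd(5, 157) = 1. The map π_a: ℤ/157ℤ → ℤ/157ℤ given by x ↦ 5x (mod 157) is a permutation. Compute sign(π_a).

-1

Trace 31: π^k(31) = [31, 155, 147, 107, 64, 6, 30] for k=0..6.
π_5 has 2 disjoint cycles with lengths [156, 1] on {0,…,156}.
sign(π) = (−1)^{n − #cycles} = (−1)^{157−2} = (−1)^155 = -1.
Via Zolotarev, sign(π_{5}) = (5|157) = -1.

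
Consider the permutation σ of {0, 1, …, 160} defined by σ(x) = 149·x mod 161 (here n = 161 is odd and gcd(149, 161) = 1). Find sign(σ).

Trace 135: π^k(135) = [135, 151, 120, 9, 53, 8, 65] for k=0..6.
Cycle lengths of π_149 on ℤ/161ℤ: [66, 66, 22, 3, 3, 1]; 6 cycles in total.
sign(π) = (−1)^{n − #cycles} = (−1)^{161−6} = (−1)^155 = -1.

-1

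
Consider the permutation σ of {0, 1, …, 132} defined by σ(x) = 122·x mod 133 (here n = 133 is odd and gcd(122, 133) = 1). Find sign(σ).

+1

Start at x=121: 121 → 132 → 11 → 12 → 1 → 122 → 121 (one orbit).
Decompose π into cycles: lengths [6, 6, 6, 6, 6, 6, 6, 6, 6, 6, 6, 6, 6, 6, 6, 6, 6, 6, 6, 6, 6, 6, 1] (23 cycles, including the fixed point 0).
Σ(ℓ_i−1) = 133−23 = 110; sign = (−1)^110 = +1.
Zolotarev: (122|133) = +1, matching the cycle-count sign.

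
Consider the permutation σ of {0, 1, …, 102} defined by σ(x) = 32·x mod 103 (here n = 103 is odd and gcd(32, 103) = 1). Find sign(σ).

Start at x=9: 9 → 82 → 49 → 23 → 15 → 68 → 13 → … (one orbit).
Cycle lengths of π_32 on ℤ/103ℤ: [51, 51, 1]; 3 cycles in total.
sign(π) = (−1)^{n − #cycles} = (−1)^{103−3} = (−1)^100 = +1.
Via Zolotarev, sign(π_{32}) = (32|103) = +1.

+1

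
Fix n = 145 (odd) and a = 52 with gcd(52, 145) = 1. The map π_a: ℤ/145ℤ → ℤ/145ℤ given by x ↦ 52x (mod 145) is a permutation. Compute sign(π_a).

Trace 117: π^k(117) = [117, 139, 123, 16, 107, 54, 53] for k=0..6.
Cycle type of π: 28×4 + 7×4 + 4 + 1; total 10 cycles.
With 10 cycles on 145 points, sign = (−1)^{145−10} = -1.
(52|145)_J = -1 (Zolotarev's lemma cross-check).

-1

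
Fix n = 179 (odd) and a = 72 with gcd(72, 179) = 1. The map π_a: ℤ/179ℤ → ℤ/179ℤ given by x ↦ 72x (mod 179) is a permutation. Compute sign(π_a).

-1

Start at x=113: 113 → 81 → 104 → 149 → 167 → 31 → 84 → … (one orbit).
Cycle lengths of π_72 on ℤ/179ℤ: [178, 1]; 2 cycles in total.
2 cycles on 179: each ℓ→(−1)^(ℓ−1), product (−1)^177 = -1.
(72|179)_J = -1 (Zolotarev's lemma cross-check).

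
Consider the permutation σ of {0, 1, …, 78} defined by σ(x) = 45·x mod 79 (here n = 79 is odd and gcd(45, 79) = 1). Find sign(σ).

Trace 42: π^k(42) = [42, 73, 46, 16, 9, 10, 55] for k=0..6.
Cycle lengths of π_45 on ℤ/79ℤ: [39, 39, 1]; 3 cycles in total.
sign(π) = (−1)^{n − #cycles} = (−1)^{79−3} = (−1)^76 = +1.
The Jacobi symbol (45|79) = +1 (Zolotarev) agrees.

+1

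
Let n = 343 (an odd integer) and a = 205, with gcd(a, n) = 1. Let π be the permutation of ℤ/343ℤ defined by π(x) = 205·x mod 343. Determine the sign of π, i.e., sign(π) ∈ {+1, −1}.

Trace 200: π^k(200) = [200, 183, 128, 172, 274, 261, 340] for k=0..6.
Cycle lengths of π_205 on ℤ/343ℤ: [147, 147, 21, 21, 3, 3, 1]; 7 cycles in total.
sign(π) = (−1)^{n − #cycles} = (−1)^{343−7} = (−1)^336 = +1.
Check: (205/343) = +1 by Zolotarev.

+1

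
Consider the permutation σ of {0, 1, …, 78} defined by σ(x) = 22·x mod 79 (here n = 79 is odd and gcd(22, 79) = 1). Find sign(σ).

Trace 64: π^k(64) = [64, 65, 8, 18, 1, 22, 10] for k=0..6.
7 cycles of lengths [13, 13, 13, 13, 13, 13, 1].
79 − 7 = 72 transpositions; sign(π) = (−1)^72 = +1.

+1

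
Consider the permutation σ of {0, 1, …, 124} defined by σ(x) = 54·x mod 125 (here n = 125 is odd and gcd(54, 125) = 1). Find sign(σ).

Start at x=29: 29 → 66 → 64 → 81 → 124 → 71 → 84 → … (one orbit).
Cycle type of π: 50×2 + 10×2 + 2×2 + 1; total 7 cycles.
Σ(ℓ_i−1) = 125−7 = 118; sign = (−1)^118 = +1.

+1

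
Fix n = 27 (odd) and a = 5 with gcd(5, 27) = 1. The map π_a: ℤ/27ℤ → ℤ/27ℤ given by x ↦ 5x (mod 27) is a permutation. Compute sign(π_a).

Start at x=25: 25 → 17 → 4 → 20 → 19 → 14 → 16 → … (one orbit).
Decompose π into cycles: lengths [18, 6, 2, 1] (4 cycles, including the fixed point 0).
27 − 4 = 23 transpositions; sign(π) = (−1)^23 = -1.
Zolotarev: (5|27) = -1, matching the cycle-count sign.

-1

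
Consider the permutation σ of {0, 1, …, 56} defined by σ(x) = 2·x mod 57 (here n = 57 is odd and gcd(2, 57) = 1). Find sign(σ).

Start at x=8: 8 → 16 → 32 → 7 → 14 → 28 → 56 → … (one orbit).
5 cycles of lengths [18, 18, 18, 2, 1].
sign(π) = (−1)^{n − #cycles} = (−1)^{57−5} = (−1)^52 = +1.
Check: (2/57) = +1 by Zolotarev.

+1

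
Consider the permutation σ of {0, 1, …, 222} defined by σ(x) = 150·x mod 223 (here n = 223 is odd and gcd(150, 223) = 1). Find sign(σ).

-1

Orbit of 6 under x↦150x: [6, 8, 85, 39, 52, 218, 142]… (length divides ord_223(150)).
π_150 has 2 disjoint cycles with lengths [222, 1] on {0,…,222}.
n − c = 223 − 2 = 221; sign = (−1)^221 = -1.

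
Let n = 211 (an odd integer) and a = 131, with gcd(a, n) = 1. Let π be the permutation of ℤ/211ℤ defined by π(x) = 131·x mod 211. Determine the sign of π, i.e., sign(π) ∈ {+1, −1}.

-1

Orbit of 88 under x↦131x: [88, 134, 41, 96, 127, 179, 28]… (length divides ord_211(131)).
Cycle lengths of π_131 on ℤ/211ℤ: [210, 1]; 2 cycles in total.
sign(π) = (−1)^{n − #cycles} = (−1)^{211−2} = (−1)^209 = -1.
Zolotarev: (131|211) = -1, matching the cycle-count sign.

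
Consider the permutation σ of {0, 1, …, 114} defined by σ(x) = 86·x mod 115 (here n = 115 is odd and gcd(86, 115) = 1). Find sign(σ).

Start at x=26: 26 → 51 → 16 → 111 → 1 → 86 → 36 → … (one orbit).
Cycle type of π: 22×5 + 1×5; total 10 cycles.
10 cycles on 115: each ℓ→(−1)^(ℓ−1), product (−1)^105 = -1.

-1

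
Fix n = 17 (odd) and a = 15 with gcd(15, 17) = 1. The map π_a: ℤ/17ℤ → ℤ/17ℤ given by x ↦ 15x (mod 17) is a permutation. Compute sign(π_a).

Start at x=15: 15 → 4 → 9 → 16 → 2 → 13 → 8 → … (one orbit).
Decompose π into cycles: lengths [8, 8, 1] (3 cycles, including the fixed point 0).
Σ(ℓ_i−1) = 17−3 = 14; sign = (−1)^14 = +1.
The Jacobi symbol (15|17) = +1 (Zolotarev) agrees.

+1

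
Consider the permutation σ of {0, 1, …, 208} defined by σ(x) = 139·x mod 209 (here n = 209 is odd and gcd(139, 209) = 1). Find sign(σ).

-1

Orbit of 207 under x↦139x: [207, 140, 23, 62, 49, 123, 168]… (length divides ord_209(139)).
π_139 has 6 disjoint cycles with lengths [90, 90, 10, 9, 9, 1] on {0,…,208}.
n − c = 209 − 6 = 203; sign = (−1)^203 = -1.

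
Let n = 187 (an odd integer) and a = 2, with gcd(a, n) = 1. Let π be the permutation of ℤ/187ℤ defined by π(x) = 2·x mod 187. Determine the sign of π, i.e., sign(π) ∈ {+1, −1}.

-1

Start at x=43: 43 → 86 → 172 → 157 → 127 → 67 → 134 → … (one orbit).
Cycle lengths of π_2 on ℤ/187ℤ: [40, 40, 40, 40, 10, 8, 8, 1]; 8 cycles in total.
n − c = 187 − 8 = 179; sign = (−1)^179 = -1.
Zolotarev: (2|187) = -1, matching the cycle-count sign.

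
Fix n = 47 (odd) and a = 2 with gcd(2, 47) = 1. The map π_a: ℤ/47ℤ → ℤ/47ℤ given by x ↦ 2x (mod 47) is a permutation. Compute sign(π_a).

Trace 8: π^k(8) = [8, 16, 32, 17, 34, 21, 42] for k=0..6.
Cycle type of π: 23×2 + 1; total 3 cycles.
With 3 cycles on 47 points, sign = (−1)^{47−3} = +1.
Via Zolotarev, sign(π_{2}) = (2|47) = +1.

+1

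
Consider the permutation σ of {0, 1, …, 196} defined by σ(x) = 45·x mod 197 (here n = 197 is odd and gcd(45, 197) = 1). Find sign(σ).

Orbit of 195 under x↦45x: [195, 107, 87, 172, 57, 4, 180]… (length divides ord_197(45)).
Decompose π into cycles: lengths [196, 1] (2 cycles, including the fixed point 0).
2 cycles on 197: each ℓ→(−1)^(ℓ−1), product (−1)^195 = -1.
Check: (45/197) = -1 by Zolotarev.

-1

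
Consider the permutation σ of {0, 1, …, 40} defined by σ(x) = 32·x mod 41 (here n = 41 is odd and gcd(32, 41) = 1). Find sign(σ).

+1

Orbit of 40 under x↦32x: [40, 9, 1, 32]… (length divides ord_41(32)).
The orbit structure of x ↦ 32x mod 41: 11 orbits of sizes [4, 4, 4, 4, 4, 4, 4, 4, 4, 4, 1].
41 − 11 = 30 transpositions; sign(π) = (−1)^30 = +1.
Check: (32/41) = +1 by Zolotarev.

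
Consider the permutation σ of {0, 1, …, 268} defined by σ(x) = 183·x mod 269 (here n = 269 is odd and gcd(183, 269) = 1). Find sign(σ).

-1

Start at x=65: 65 → 59 → 37 → 46 → 79 → 200 → 16 → … (one orbit).
Cycle lengths of π_183 on ℤ/269ℤ: [268, 1]; 2 cycles in total.
n − c = 269 − 2 = 267; sign = (−1)^267 = -1.
The Jacobi symbol (183|269) = -1 (Zolotarev) agrees.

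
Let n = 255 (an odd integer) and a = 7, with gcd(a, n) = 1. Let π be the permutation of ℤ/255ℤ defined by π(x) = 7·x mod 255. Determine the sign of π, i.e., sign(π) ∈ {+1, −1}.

Trace 166: π^k(166) = [166, 142, 229, 73, 1, 7, 49] for k=0..6.
Cycle type of π: 16×15 + 4×3 + 1×3; total 21 cycles.
sign(π) = (−1)^{n − #cycles} = (−1)^{255−21} = (−1)^234 = +1.

+1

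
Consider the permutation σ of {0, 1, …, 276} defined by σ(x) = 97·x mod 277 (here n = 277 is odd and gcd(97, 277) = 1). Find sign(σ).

-1

Trace 109: π^k(109) = [109, 47, 127, 131, 242, 206, 38] for k=0..6.
π_97 has 2 disjoint cycles with lengths [276, 1] on {0,…,276}.
Σ(ℓ_i−1) = 277−2 = 275; sign = (−1)^275 = -1.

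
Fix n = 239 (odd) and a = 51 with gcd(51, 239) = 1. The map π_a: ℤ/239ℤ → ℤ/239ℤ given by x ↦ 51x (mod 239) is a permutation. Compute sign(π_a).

+1

Start at x=71: 71 → 36 → 163 → 187 → 216 → 22 → 166 → … (one orbit).
15 cycles of lengths [17, 17, 17, 17, 17, 17, 17, 17, 17, 17, 17, 17, 17, 17, 1].
n − c = 239 − 15 = 224; sign = (−1)^224 = +1.
Via Zolotarev, sign(π_{51}) = (51|239) = +1.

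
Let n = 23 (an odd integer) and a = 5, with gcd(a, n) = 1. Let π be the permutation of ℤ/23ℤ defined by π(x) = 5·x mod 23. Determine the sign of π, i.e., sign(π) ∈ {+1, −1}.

Start at x=5: 5 → 2 → 10 → 4 → 20 → 8 → 17 → … (one orbit).
The orbit structure of x ↦ 5x mod 23: 2 orbits of sizes [22, 1].
With 2 cycles on 23 points, sign = (−1)^{23−2} = -1.

-1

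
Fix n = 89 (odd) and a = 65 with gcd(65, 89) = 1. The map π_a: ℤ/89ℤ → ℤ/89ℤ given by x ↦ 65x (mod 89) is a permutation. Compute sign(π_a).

Orbit of 25 under x↦65x: [25, 23, 71, 76, 45, 77, 21]… (length divides ord_89(65)).
Cycle type of π: 88 + 1; total 2 cycles.
89 − 2 = 87 transpositions; sign(π) = (−1)^87 = -1.

-1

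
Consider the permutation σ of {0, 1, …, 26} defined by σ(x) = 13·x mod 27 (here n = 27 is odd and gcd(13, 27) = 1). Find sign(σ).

+1

Start at x=16: 16 → 19 → 4 → 25 → 1 → 13 → 7 → … (one orbit).
Cycle type of π: 9×2 + 3×2 + 1×3; total 7 cycles.
7 cycles on 27: each ℓ→(−1)^(ℓ−1), product (−1)^20 = +1.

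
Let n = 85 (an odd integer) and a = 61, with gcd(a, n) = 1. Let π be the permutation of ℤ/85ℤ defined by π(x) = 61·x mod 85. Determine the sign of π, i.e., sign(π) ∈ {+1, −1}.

-1

Orbit of 31 under x↦61x: [31, 21, 6, 26, 56, 16, 41]… (length divides ord_85(61)).
The orbit structure of x ↦ 61x mod 85: 10 orbits of sizes [16, 16, 16, 16, 16, 1, 1, 1, 1, 1].
With 10 cycles on 85 points, sign = (−1)^{85−10} = -1.
(61|85)_J = -1 (Zolotarev's lemma cross-check).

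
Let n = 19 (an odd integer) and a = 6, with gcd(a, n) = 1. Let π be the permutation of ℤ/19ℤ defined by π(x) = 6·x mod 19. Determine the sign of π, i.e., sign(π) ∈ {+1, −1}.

+1

Start at x=17: 17 → 7 → 4 → 5 → 11 → 9 → 16 → … (one orbit).
Decompose π into cycles: lengths [9, 9, 1] (3 cycles, including the fixed point 0).
Σ(ℓ_i−1) = 19−3 = 16; sign = (−1)^16 = +1.
The Jacobi symbol (6|19) = +1 (Zolotarev) agrees.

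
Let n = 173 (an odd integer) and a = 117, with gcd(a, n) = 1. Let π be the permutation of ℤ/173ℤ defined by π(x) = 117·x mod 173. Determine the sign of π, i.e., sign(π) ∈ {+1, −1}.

Trace 95: π^k(95) = [95, 43, 14, 81, 135, 52, 29] for k=0..6.
Cycle type of π: 43×4 + 1; total 5 cycles.
5 cycles on 173: each ℓ→(−1)^(ℓ−1), product (−1)^168 = +1.
Zolotarev: (117|173) = +1, matching the cycle-count sign.

+1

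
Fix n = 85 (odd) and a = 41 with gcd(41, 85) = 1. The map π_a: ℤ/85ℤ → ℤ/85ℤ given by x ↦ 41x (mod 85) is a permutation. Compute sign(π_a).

-1

Orbit of 11 under x↦41x: [11, 26, 46, 16, 61, 36, 31]… (length divides ord_85(41)).
π_41 has 10 disjoint cycles with lengths [16, 16, 16, 16, 16, 1, 1, 1, 1, 1] on {0,…,84}.
85 − 10 = 75 transpositions; sign(π) = (−1)^75 = -1.
The Jacobi symbol (41|85) = -1 (Zolotarev) agrees.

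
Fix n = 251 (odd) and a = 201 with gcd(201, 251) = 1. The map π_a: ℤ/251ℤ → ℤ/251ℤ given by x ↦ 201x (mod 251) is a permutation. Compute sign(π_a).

Start at x=243: 243 → 149 → 80 → 16 → 204 → 91 → 219 → … (one orbit).
The orbit structure of x ↦ 201x mod 251: 11 orbits of sizes [25, 25, 25, 25, 25, 25, 25, 25, 25, 25, 1].
Σ(ℓ_i−1) = 251−11 = 240; sign = (−1)^240 = +1.

+1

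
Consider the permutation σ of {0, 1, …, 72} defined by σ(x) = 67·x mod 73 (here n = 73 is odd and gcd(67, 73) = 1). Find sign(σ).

Trace 18: π^k(18) = [18, 38, 64, 54, 41, 46, 16] for k=0..6.
Decompose π into cycles: lengths [36, 36, 1] (3 cycles, including the fixed point 0).
With 3 cycles on 73 points, sign = (−1)^{73−3} = +1.
Check: (67/73) = +1 by Zolotarev.

+1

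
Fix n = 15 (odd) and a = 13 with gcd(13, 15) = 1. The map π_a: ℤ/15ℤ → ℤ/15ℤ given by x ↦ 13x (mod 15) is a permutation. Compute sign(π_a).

-1

Trace 4: π^k(4) = [4, 7, 1, 13] for k=0..3.
6 cycles of lengths [4, 4, 4, 1, 1, 1].
n − c = 15 − 6 = 9; sign = (−1)^9 = -1.
The Jacobi symbol (13|15) = -1 (Zolotarev) agrees.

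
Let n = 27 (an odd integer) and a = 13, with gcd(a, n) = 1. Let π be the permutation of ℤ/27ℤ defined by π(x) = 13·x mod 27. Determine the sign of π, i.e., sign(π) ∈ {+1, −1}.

+1

Start at x=16: 16 → 19 → 4 → 25 → 1 → 13 → 7 → … (one orbit).
π_13 has 7 disjoint cycles with lengths [9, 9, 3, 3, 1, 1, 1] on {0,…,26}.
n − c = 27 − 7 = 20; sign = (−1)^20 = +1.
The Jacobi symbol (13|27) = +1 (Zolotarev) agrees.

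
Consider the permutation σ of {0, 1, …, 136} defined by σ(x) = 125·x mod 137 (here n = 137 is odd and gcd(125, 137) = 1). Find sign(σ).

-1

Start at x=90: 90 → 16 → 82 → 112 → 26 → 99 → 45 → … (one orbit).
The orbit structure of x ↦ 125x mod 137: 2 orbits of sizes [136, 1].
Σ(ℓ_i−1) = 137−2 = 135; sign = (−1)^135 = -1.
Via Zolotarev, sign(π_{125}) = (125|137) = -1.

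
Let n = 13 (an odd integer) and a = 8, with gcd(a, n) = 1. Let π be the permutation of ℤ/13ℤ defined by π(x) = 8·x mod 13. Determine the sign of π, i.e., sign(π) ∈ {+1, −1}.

Orbit of 5 under x↦8x: [5, 1, 8, 12]… (length divides ord_13(8)).
π_8 has 4 disjoint cycles with lengths [4, 4, 4, 1] on {0,…,12}.
Σ(ℓ_i−1) = 13−4 = 9; sign = (−1)^9 = -1.

-1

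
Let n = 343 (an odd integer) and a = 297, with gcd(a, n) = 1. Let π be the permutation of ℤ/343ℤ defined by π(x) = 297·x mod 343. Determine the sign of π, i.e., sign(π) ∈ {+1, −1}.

Start at x=342: 342 → 46 → 285 → 267 → 66 → 51 → 55 → … (one orbit).
Decompose π into cycles: lengths [294, 42, 6, 1] (4 cycles, including the fixed point 0).
With 4 cycles on 343 points, sign = (−1)^{343−4} = -1.
Zolotarev: (297|343) = -1, matching the cycle-count sign.

-1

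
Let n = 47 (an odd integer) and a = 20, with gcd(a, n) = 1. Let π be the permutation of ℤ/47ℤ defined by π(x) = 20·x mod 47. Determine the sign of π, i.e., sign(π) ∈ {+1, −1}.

-1

Start at x=11: 11 → 32 → 29 → 16 → 38 → 8 → 19 → … (one orbit).
Cycle lengths of π_20 on ℤ/47ℤ: [46, 1]; 2 cycles in total.
47 − 2 = 45 transpositions; sign(π) = (−1)^45 = -1.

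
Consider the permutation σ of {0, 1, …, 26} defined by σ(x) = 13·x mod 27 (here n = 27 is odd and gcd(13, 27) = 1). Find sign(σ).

+1

Start at x=16: 16 → 19 → 4 → 25 → 1 → 13 → 7 → … (one orbit).
Cycle lengths of π_13 on ℤ/27ℤ: [9, 9, 3, 3, 1, 1, 1]; 7 cycles in total.
With 7 cycles on 27 points, sign = (−1)^{27−7} = +1.
(13|27)_J = +1 (Zolotarev's lemma cross-check).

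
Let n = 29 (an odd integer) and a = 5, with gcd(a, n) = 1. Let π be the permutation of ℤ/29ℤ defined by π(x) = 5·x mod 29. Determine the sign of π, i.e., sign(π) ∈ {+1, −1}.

+1

Orbit of 22 under x↦5x: [22, 23, 28, 24, 4, 20, 13]… (length divides ord_29(5)).
3 cycles of lengths [14, 14, 1].
29 − 3 = 26 transpositions; sign(π) = (−1)^26 = +1.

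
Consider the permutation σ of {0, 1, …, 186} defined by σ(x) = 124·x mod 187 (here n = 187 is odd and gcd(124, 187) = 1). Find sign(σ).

Orbit of 113 under x↦124x: [113, 174, 71, 15, 177, 69, 141]… (length divides ord_187(124)).
The orbit structure of x ↦ 124x mod 187: 6 orbits of sizes [80, 80, 16, 5, 5, 1].
n − c = 187 − 6 = 181; sign = (−1)^181 = -1.
(124|187)_J = -1 (Zolotarev's lemma cross-check).

-1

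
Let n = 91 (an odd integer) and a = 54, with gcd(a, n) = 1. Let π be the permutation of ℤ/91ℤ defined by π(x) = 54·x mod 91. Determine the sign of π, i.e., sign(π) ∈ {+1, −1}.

+1

Trace 16: π^k(16) = [16, 45, 64, 89, 74, 83, 23] for k=0..6.
Decompose π into cycles: lengths [12, 12, 12, 12, 12, 12, 12, 6, 1] (9 cycles, including the fixed point 0).
n − c = 91 − 9 = 82; sign = (−1)^82 = +1.
Via Zolotarev, sign(π_{54}) = (54|91) = +1.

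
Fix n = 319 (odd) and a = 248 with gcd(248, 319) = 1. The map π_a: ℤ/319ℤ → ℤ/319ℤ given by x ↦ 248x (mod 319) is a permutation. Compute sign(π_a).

Orbit of 210 under x↦248x: [210, 83, 168, 194, 262, 219, 82]… (length divides ord_319(248)).
The orbit structure of x ↦ 248x mod 319: 10 orbits of sizes [70, 70, 70, 70, 10, 7, 7, 7, 7, 1].
With 10 cycles on 319 points, sign = (−1)^{319−10} = -1.
Check: (248/319) = -1 by Zolotarev.

-1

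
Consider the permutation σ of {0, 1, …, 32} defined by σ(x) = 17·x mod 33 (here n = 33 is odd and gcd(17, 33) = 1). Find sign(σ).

+1

Orbit of 2 under x↦17x: [2, 1, 17, 25, 29, 31, 32]… (length divides ord_33(17)).
Decompose π into cycles: lengths [10, 10, 10, 2, 1] (5 cycles, including the fixed point 0).
With 5 cycles on 33 points, sign = (−1)^{33−5} = +1.
Zolotarev: (17|33) = +1, matching the cycle-count sign.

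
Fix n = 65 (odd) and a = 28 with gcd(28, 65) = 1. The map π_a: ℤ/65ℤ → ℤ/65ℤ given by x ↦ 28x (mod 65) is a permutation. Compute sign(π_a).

+1

Orbit of 49 under x↦28x: [49, 7, 1, 28, 4, 47, 16]… (length divides ord_65(28)).
π_28 has 7 disjoint cycles with lengths [12, 12, 12, 12, 12, 4, 1] on {0,…,64}.
7 cycles on 65: each ℓ→(−1)^(ℓ−1), product (−1)^58 = +1.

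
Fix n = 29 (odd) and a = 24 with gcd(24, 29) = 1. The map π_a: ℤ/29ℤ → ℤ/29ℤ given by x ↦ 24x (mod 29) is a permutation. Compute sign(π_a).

Orbit of 23 under x↦24x: [23, 1, 24, 25, 20, 16, 7]… (length divides ord_29(24)).
Decompose π into cycles: lengths [7, 7, 7, 7, 1] (5 cycles, including the fixed point 0).
5 cycles on 29: each ℓ→(−1)^(ℓ−1), product (−1)^24 = +1.
Zolotarev: (24|29) = +1, matching the cycle-count sign.

+1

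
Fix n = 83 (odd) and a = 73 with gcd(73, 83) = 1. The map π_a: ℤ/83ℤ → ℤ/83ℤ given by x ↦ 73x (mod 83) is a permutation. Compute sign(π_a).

Start at x=75: 75 → 80 → 30 → 32 → 12 → 46 → 38 → … (one orbit).
Decompose π into cycles: lengths [82, 1] (2 cycles, including the fixed point 0).
83 − 2 = 81 transpositions; sign(π) = (−1)^81 = -1.

-1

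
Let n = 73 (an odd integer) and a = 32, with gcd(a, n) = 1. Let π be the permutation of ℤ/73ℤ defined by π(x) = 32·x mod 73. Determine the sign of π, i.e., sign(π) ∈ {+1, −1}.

+1

Start at x=2: 2 → 64 → 4 → 55 → 8 → 37 → 16 → … (one orbit).
The orbit structure of x ↦ 32x mod 73: 9 orbits of sizes [9, 9, 9, 9, 9, 9, 9, 9, 1].
9 cycles on 73: each ℓ→(−1)^(ℓ−1), product (−1)^64 = +1.
Check: (32/73) = +1 by Zolotarev.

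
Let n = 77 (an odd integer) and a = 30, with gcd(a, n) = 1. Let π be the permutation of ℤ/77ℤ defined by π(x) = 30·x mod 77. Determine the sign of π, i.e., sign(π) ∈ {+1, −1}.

Trace 51: π^k(51) = [51, 67, 8, 9, 39, 15, 65] for k=0..6.
π_30 has 6 disjoint cycles with lengths [30, 30, 10, 3, 3, 1] on {0,…,76}.
77 − 6 = 71 transpositions; sign(π) = (−1)^71 = -1.
Check: (30/77) = -1 by Zolotarev.

-1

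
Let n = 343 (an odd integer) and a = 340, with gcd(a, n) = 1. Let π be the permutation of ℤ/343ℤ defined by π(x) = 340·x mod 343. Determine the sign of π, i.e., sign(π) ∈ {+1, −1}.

+1

Trace 9: π^k(9) = [9, 316, 81, 100, 43, 214, 44] for k=0..6.
The orbit structure of x ↦ 340x mod 343: 7 orbits of sizes [147, 147, 21, 21, 3, 3, 1].
Σ(ℓ_i−1) = 343−7 = 336; sign = (−1)^336 = +1.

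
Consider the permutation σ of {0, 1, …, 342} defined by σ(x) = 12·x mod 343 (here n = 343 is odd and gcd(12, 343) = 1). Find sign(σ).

Start at x=246: 246 → 208 → 95 → 111 → 303 → 206 → 71 → … (one orbit).
Cycle lengths of π_12 on ℤ/343ℤ: [294, 42, 6, 1]; 4 cycles in total.
With 4 cycles on 343 points, sign = (−1)^{343−4} = -1.
Via Zolotarev, sign(π_{12}) = (12|343) = -1.

-1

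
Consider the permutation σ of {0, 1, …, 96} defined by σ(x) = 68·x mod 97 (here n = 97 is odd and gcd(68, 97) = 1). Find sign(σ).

Start at x=62: 62 → 45 → 53 → 15 → 50 → 5 → 49 → … (one orbit).
π_68 has 2 disjoint cycles with lengths [96, 1] on {0,…,96}.
n − c = 97 − 2 = 95; sign = (−1)^95 = -1.
Via Zolotarev, sign(π_{68}) = (68|97) = -1.

-1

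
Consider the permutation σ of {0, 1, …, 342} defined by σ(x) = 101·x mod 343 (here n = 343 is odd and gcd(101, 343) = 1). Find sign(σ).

Start at x=131: 131 → 197 → 3 → 303 → 76 → 130 → 96 → … (one orbit).
4 cycles of lengths [294, 42, 6, 1].
n − c = 343 − 4 = 339; sign = (−1)^339 = -1.
The Jacobi symbol (101|343) = -1 (Zolotarev) agrees.

-1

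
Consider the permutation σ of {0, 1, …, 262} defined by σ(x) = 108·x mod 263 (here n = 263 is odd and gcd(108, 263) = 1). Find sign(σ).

Orbit of 24 under x↦108x: [24, 225, 104, 186, 100, 17, 258]… (length divides ord_263(108)).
The orbit structure of x ↦ 108x mod 263: 3 orbits of sizes [131, 131, 1].
With 3 cycles on 263 points, sign = (−1)^{263−3} = +1.
Check: (108/263) = +1 by Zolotarev.

+1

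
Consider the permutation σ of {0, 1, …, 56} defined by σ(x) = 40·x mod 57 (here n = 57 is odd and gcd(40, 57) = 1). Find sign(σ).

-1

Orbit of 7 under x↦40x: [7, 52, 28, 37, 55, 34, 49]… (length divides ord_57(40)).
Cycle lengths of π_40 on ℤ/57ℤ: [18, 18, 18, 1, 1, 1]; 6 cycles in total.
57 − 6 = 51 transpositions; sign(π) = (−1)^51 = -1.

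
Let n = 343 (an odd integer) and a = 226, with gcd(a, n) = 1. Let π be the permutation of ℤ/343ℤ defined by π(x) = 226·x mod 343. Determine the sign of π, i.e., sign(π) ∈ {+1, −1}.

+1

Orbit of 312 under x↦226x: [312, 197, 275, 67, 50, 324, 165]… (length divides ord_343(226)).
Cycle lengths of π_226 on ℤ/343ℤ: [21, 21, 21, 21, 21, 21, 21, 21, 21, 21, 21, 21, 21, 21, 3, 3, 3, 3, 3, 3, 3, 3, 3, 3, 3, 3, 3, 3, 3, 3, 1]; 31 cycles in total.
n − c = 343 − 31 = 312; sign = (−1)^312 = +1.
Via Zolotarev, sign(π_{226}) = (226|343) = +1.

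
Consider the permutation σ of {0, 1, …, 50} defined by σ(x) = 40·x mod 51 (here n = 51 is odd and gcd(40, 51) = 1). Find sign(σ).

Trace 4: π^k(4) = [4, 7, 25, 31, 16, 28, 49] for k=0..6.
Decompose π into cycles: lengths [16, 16, 16, 1, 1, 1] (6 cycles, including the fixed point 0).
sign(π) = (−1)^{n − #cycles} = (−1)^{51−6} = (−1)^45 = -1.

-1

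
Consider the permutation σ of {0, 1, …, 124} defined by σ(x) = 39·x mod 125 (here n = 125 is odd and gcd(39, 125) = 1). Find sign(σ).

Trace 34: π^k(34) = [34, 76, 89, 96, 119, 16, 124] for k=0..6.
Cycle lengths of π_39 on ℤ/125ℤ: [50, 50, 10, 10, 2, 2, 1]; 7 cycles in total.
Σ(ℓ_i−1) = 125−7 = 118; sign = (−1)^118 = +1.

+1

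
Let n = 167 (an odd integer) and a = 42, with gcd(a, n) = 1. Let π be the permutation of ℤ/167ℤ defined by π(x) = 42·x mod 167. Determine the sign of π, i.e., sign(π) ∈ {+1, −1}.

Trace 57: π^k(57) = [57, 56, 14, 87, 147, 162, 124] for k=0..6.
Cycle lengths of π_42 on ℤ/167ℤ: [83, 83, 1]; 3 cycles in total.
sign(π) = (−1)^{n − #cycles} = (−1)^{167−3} = (−1)^164 = +1.

+1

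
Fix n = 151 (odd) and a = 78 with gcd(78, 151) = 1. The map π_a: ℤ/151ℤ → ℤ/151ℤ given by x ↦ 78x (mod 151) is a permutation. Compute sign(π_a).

Orbit of 59 under x↦78x: [59, 72, 29, 148, 68, 19, 123]… (length divides ord_151(78)).
π_78 has 7 disjoint cycles with lengths [25, 25, 25, 25, 25, 25, 1] on {0,…,150}.
Σ(ℓ_i−1) = 151−7 = 144; sign = (−1)^144 = +1.

+1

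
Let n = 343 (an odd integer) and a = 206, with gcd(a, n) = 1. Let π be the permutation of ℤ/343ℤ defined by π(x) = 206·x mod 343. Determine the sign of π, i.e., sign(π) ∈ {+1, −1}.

Orbit of 299 under x↦206x: [299, 197, 108, 296, 265, 53, 285]… (length divides ord_343(206)).
4 cycles of lengths [294, 42, 6, 1].
343 − 4 = 339 transpositions; sign(π) = (−1)^339 = -1.
The Jacobi symbol (206|343) = -1 (Zolotarev) agrees.

-1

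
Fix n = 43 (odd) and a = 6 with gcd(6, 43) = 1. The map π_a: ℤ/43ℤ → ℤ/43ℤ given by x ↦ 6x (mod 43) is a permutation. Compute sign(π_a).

+1

Trace 36: π^k(36) = [36, 1, 6] for k=0..2.
Cycle type of π: 3×14 + 1; total 15 cycles.
n − c = 43 − 15 = 28; sign = (−1)^28 = +1.
The Jacobi symbol (6|43) = +1 (Zolotarev) agrees.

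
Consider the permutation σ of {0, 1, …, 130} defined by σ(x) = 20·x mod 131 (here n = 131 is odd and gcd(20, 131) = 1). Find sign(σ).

Orbit of 129 under x↦20x: [129, 91, 117, 113, 33, 5, 100]… (length divides ord_131(20)).
Cycle type of π: 65×2 + 1; total 3 cycles.
n − c = 131 − 3 = 128; sign = (−1)^128 = +1.
Check: (20/131) = +1 by Zolotarev.

+1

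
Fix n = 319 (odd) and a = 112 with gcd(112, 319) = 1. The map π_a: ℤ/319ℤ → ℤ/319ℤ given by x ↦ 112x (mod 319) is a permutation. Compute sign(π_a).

-1

Trace 226: π^k(226) = [226, 111, 310, 268, 30, 170, 219] for k=0..6.
10 cycles of lengths [70, 70, 70, 70, 10, 7, 7, 7, 7, 1].
n − c = 319 − 10 = 309; sign = (−1)^309 = -1.
Check: (112/319) = -1 by Zolotarev.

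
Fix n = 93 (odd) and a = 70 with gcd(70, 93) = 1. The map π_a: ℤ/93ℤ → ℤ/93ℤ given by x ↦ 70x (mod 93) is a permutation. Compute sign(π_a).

Start at x=4: 4 → 1 → 70 → 64 → 16 → 4 (one orbit).
Cycle type of π: 5×18 + 1×3; total 21 cycles.
n − c = 93 − 21 = 72; sign = (−1)^72 = +1.
Via Zolotarev, sign(π_{70}) = (70|93) = +1.

+1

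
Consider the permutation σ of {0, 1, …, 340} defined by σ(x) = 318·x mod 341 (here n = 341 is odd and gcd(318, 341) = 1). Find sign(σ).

-1

Orbit of 252 under x↦318x: [252, 1, 318, 188, 109, 221, 32]… (length divides ord_341(318)).
Cycle type of π: 10×30 + 5×6 + 2×5 + 1; total 42 cycles.
Σ(ℓ_i−1) = 341−42 = 299; sign = (−1)^299 = -1.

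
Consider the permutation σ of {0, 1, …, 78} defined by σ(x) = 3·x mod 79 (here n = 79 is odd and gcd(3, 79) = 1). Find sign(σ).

-1

Orbit of 46 under x↦3x: [46, 59, 19, 57, 13, 39, 38]… (length divides ord_79(3)).
Decompose π into cycles: lengths [78, 1] (2 cycles, including the fixed point 0).
sign(π) = (−1)^{n − #cycles} = (−1)^{79−2} = (−1)^77 = -1.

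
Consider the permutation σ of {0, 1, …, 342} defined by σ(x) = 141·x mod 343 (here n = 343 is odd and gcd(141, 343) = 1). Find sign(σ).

+1

Orbit of 155 under x↦141x: [155, 246, 43, 232, 127, 71, 64]… (length divides ord_343(141)).
Cycle type of π: 49×6 + 7×6 + 1×7; total 19 cycles.
Σ(ℓ_i−1) = 343−19 = 324; sign = (−1)^324 = +1.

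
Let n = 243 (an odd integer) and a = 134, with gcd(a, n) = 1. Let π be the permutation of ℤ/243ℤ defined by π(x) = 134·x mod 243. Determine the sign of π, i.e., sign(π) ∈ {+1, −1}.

-1

Start at x=215: 215 → 136 → 242 → 109 → 26 → 82 → 53 → … (one orbit).
π_134 has 32 disjoint cycles with lengths [18, 18, 18, 18, 18, 18, 18, 18, 18, 6, 6, 6, 6, 6, 6, 6, 6, 6, 2, 2, 2, 2, 2, 2, 2, 2, 2, 2, 2, 2, 2, 1] on {0,…,242}.
With 32 cycles on 243 points, sign = (−1)^{243−32} = -1.
The Jacobi symbol (134|243) = -1 (Zolotarev) agrees.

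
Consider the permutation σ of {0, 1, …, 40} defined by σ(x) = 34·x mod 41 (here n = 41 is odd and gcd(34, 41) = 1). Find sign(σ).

-1

Orbit of 35 under x↦34x: [35, 1, 34, 8, 26, 23, 3]… (length divides ord_41(34)).
Cycle type of π: 40 + 1; total 2 cycles.
With 2 cycles on 41 points, sign = (−1)^{41−2} = -1.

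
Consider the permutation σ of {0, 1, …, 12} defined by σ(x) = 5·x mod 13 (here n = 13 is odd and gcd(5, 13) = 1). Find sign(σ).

Start at x=5: 5 → 12 → 8 → 1 → 5 (one orbit).
Cycle type of π: 4×3 + 1; total 4 cycles.
With 4 cycles on 13 points, sign = (−1)^{13−4} = -1.
Via Zolotarev, sign(π_{5}) = (5|13) = -1.

-1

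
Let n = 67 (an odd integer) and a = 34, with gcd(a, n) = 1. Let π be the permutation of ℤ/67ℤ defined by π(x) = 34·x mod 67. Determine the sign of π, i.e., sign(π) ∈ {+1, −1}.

Start at x=1: 1 → 34 → 17 → 42 → 21 → 44 → 22 → … (one orbit).
Cycle type of π: 66 + 1; total 2 cycles.
With 2 cycles on 67 points, sign = (−1)^{67−2} = -1.
Via Zolotarev, sign(π_{34}) = (34|67) = -1.

-1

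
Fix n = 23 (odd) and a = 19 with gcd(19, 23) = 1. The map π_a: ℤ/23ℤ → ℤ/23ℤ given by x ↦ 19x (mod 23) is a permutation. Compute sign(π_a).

Start at x=18: 18 → 20 → 12 → 21 → 8 → 14 → 13 → … (one orbit).
2 cycles of lengths [22, 1].
n − c = 23 − 2 = 21; sign = (−1)^21 = -1.

-1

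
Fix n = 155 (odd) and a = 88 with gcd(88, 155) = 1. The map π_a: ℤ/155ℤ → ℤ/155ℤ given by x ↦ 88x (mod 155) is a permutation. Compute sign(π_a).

Trace 57: π^k(57) = [57, 56, 123, 129, 37, 1, 88] for k=0..6.
Cycle lengths of π_88 on ℤ/155ℤ: [12, 12, 12, 12, 12, 12, 12, 12, 12, 12, 6, 6, 6, 6, 6, 4, 1]; 17 cycles in total.
155 − 17 = 138 transpositions; sign(π) = (−1)^138 = +1.

+1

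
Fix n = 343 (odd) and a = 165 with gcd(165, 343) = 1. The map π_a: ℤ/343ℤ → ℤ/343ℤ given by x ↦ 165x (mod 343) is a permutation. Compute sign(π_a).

+1

Trace 165: π^k(165) = [165, 128, 197, 263, 177, 50, 18] for k=0..6.
31 cycles of lengths [21, 21, 21, 21, 21, 21, 21, 21, 21, 21, 21, 21, 21, 21, 3, 3, 3, 3, 3, 3, 3, 3, 3, 3, 3, 3, 3, 3, 3, 3, 1].
31 cycles on 343: each ℓ→(−1)^(ℓ−1), product (−1)^312 = +1.
Check: (165/343) = +1 by Zolotarev.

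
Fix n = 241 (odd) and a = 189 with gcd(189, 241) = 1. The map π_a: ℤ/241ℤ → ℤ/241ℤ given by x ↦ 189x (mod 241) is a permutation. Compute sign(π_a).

Orbit of 94 under x↦189x: [94, 173, 162, 11, 151, 101, 50]… (length divides ord_241(189)).
Cycle lengths of π_189 on ℤ/241ℤ: [240, 1]; 2 cycles in total.
sign(π) = (−1)^{n − #cycles} = (−1)^{241−2} = (−1)^239 = -1.
The Jacobi symbol (189|241) = -1 (Zolotarev) agrees.

-1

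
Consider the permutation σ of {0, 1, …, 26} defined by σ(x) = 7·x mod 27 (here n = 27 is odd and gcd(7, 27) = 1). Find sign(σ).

+1

Trace 1: π^k(1) = [1, 7, 22, 19, 25, 13, 10] for k=0..6.
π_7 has 7 disjoint cycles with lengths [9, 9, 3, 3, 1, 1, 1] on {0,…,26}.
27 − 7 = 20 transpositions; sign(π) = (−1)^20 = +1.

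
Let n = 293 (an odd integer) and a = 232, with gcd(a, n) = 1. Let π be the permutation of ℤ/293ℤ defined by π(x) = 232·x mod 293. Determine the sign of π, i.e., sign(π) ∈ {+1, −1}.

+1

Orbit of 284 under x↦232x: [284, 256, 206, 33, 38, 26, 172]… (length divides ord_293(232)).
5 cycles of lengths [73, 73, 73, 73, 1].
sign(π) = (−1)^{n − #cycles} = (−1)^{293−5} = (−1)^288 = +1.
Zolotarev: (232|293) = +1, matching the cycle-count sign.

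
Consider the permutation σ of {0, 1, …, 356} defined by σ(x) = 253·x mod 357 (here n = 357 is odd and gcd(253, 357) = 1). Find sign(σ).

Orbit of 1 under x↦253x: [1, 253, 106, 43, 169, 274, 64]… (length divides ord_357(253)).
Decompose π into cycles: lengths [8, 8, 8, 8, 8, 8, 8, 8, 8, 8, 8, 8, 8, 8, 8, 8, 8, 8, 8, 8, 8, 8, 8, 8, 8, 8, 8, 8, 8, 8, 8, 8, 8, 8, 8, 8, 8, 8, 8, 8, 8, 8, 1, 1, 1, 1, 1, 1, 1, 1, 1, 1, 1, 1, 1, 1, 1, 1, 1, 1, 1, 1, 1] (63 cycles, including the fixed point 0).
63 cycles on 357: each ℓ→(−1)^(ℓ−1), product (−1)^294 = +1.
Zolotarev: (253|357) = +1, matching the cycle-count sign.

+1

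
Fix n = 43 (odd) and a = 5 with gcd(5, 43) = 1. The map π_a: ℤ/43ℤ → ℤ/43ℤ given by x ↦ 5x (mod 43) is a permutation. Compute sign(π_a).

Orbit of 16 under x↦5x: [16, 37, 13, 22, 24, 34, 41]… (length divides ord_43(5)).
2 cycles of lengths [42, 1].
43 − 2 = 41 transpositions; sign(π) = (−1)^41 = -1.
Check: (5/43) = -1 by Zolotarev.

-1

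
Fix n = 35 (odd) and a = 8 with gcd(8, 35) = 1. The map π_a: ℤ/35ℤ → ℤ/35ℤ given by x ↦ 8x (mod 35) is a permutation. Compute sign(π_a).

Orbit of 8 under x↦8x: [8, 29, 22, 1]… (length divides ord_35(8)).
The orbit structure of x ↦ 8x mod 35: 14 orbits of sizes [4, 4, 4, 4, 4, 4, 4, 1, 1, 1, 1, 1, 1, 1].
Σ(ℓ_i−1) = 35−14 = 21; sign = (−1)^21 = -1.
Zolotarev: (8|35) = -1, matching the cycle-count sign.

-1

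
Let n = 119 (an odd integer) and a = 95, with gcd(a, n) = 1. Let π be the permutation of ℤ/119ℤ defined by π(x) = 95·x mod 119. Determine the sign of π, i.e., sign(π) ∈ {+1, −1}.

-1

Orbit of 116 under x↦95x: [116, 72, 57, 60, 107, 50, 109]… (length divides ord_119(95)).
Cycle lengths of π_95 on ℤ/119ℤ: [48, 48, 16, 3, 3, 1]; 6 cycles in total.
n − c = 119 − 6 = 113; sign = (−1)^113 = -1.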